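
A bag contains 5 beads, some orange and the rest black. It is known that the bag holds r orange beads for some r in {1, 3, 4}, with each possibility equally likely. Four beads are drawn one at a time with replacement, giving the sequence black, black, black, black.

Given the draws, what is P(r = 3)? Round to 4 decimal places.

For each hypothesis, P(data | H) works out to: P(data | r = 1) = (4/5)(4/5)(4/5)(4/5) = 0.4096; P(data | r = 3) = (2/5)(2/5)(2/5)(2/5) = 0.0256; P(data | r = 4) = (1/5)(1/5)(1/5)(1/5) = 0.0016.
The prior-weighted likelihoods are 1/3 · 0.4096 = 0.13653, 1/3 · 0.0256 = 0.0085333, 1/3 · 0.0016 = 0.00053333; summing to 0.1456.
By Bayes' rule, P(r = 3 | data) = (0.0085333) / (0.1456) = 0.058608.

0.0586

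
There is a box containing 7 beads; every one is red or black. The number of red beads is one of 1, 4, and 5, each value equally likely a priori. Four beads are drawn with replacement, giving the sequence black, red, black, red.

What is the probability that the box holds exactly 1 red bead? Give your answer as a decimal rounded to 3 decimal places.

The likelihood of the observed sequence under each hypothesis: P(data | r = 1) = (6/7)(1/7)(6/7)(1/7) = 0.014994; P(data | r = 4) = (3/7)(4/7)(3/7)(4/7) = 0.059975; P(data | r = 5) = (2/7)(5/7)(2/7)(5/7) = 0.041649.
Multiplying each by its prior: 1/3 · 0.014994 = 0.0049979, 1/3 · 0.059975 = 0.019992, 1/3 · 0.041649 = 0.013883; with total 0.038873.
Hence P(r = 1 | data) = (0.0049979) / (0.038873) = 0.12857.

0.129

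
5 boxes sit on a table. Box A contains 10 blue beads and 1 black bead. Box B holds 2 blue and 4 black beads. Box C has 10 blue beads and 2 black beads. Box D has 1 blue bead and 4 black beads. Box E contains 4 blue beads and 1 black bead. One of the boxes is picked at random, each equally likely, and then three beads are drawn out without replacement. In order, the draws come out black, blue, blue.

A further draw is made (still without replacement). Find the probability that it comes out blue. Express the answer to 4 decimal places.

0.8344

The likelihood of the observed sequence under each hypothesis: P(data | box A) = (1/11)(10/10)(9/9) = 0.090909; P(data | box B) = (4/6)(2/5)(1/4) = 0.066667; P(data | box C) = (2/12)(10/11)(9/10) = 0.13636; P(data | box D) = (4/5)(1/4)(0/3) = 0; P(data | box E) = (1/5)(4/4)(3/3) = 0.2.
The prior-weighted likelihoods are 1/5 · 0.090909 = 0.018182, 1/5 · 0.066667 = 0.013333, 1/5 · 0.13636 = 0.027273, 1/5 · 0 = 0, 1/5 · 0.2 = 0.04; summing to 0.098788.
The posterior is then P(box A | data) = 0.18405, P(box B | data) = 0.13497, P(box C | data) = 0.27607, P(box D | data) = 0, P(box E | data) = 0.40491.
So P(blue next | data) = Σ P(blue next | H) P(H | data) = (1)(0.18405) + (0)(0.13497) + (8/9)(0.27607) + (1)(0.40491) = 0.83436.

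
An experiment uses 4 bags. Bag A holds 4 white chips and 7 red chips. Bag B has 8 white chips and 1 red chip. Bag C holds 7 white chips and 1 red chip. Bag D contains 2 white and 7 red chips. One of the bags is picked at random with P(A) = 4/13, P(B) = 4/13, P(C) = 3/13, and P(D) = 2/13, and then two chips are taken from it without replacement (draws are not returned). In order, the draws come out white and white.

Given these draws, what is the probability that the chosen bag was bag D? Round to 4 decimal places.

0.0095

Under each hypothesis, the probability of the observed sequence is: P(data | bag A) = (4/11)(3/10) = 0.10909; P(data | bag B) = (8/9)(7/8) = 0.77778; P(data | bag C) = (7/8)(6/7) = 0.75; P(data | bag D) = (2/9)(1/8) = 0.027778.
The prior-weighted likelihoods are 4/13 · 0.10909 = 0.033566, 4/13 · 0.77778 = 0.23932, 3/13 · 0.75 = 0.17308, 2/13 · 0.027778 = 0.0042735; with total 0.45023.
So P(bag D | data) = (0.0042735) / (0.45023) = 0.0094918.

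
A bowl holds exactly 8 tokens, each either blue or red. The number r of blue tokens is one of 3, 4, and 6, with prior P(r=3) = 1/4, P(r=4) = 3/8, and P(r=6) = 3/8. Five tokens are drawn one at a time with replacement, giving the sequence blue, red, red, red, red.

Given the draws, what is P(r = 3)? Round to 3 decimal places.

The likelihood of the observed sequence under each hypothesis: P(data | r = 3) = (3/8)(5/8)(5/8)(5/8)(5/8) = 0.05722; P(data | r = 4) = (4/8)(4/8)(4/8)(4/8)(4/8) = 0.03125; P(data | r = 6) = (6/8)(2/8)(2/8)(2/8)(2/8) = 0.0029297.
The prior-weighted likelihoods are 1/4 · 0.05722 = 0.014305, 3/8 · 0.03125 = 0.011719, 3/8 · 0.0029297 = 0.0010986; summing to 0.027122.
So P(r = 3 | data) = (0.014305) / (0.027122) = 0.52743.

0.527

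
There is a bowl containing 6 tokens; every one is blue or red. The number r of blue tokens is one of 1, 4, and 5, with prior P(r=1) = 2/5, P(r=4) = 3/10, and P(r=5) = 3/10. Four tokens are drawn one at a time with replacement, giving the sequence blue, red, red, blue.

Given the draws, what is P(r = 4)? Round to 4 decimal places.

0.5232

For each hypothesis, P(data | H) works out to: P(data | r = 1) = (1/6)(5/6)(5/6)(1/6) = 0.01929; P(data | r = 4) = (4/6)(2/6)(2/6)(4/6) = 0.049383; P(data | r = 5) = (5/6)(1/6)(1/6)(5/6) = 0.01929.
The prior-weighted likelihoods are 2/5 · 0.01929 = 0.007716, 3/10 · 0.049383 = 0.014815, 3/10 · 0.01929 = 0.005787; with total 0.028318.
Hence P(r = 4 | data) = (0.014815) / (0.028318) = 0.52316.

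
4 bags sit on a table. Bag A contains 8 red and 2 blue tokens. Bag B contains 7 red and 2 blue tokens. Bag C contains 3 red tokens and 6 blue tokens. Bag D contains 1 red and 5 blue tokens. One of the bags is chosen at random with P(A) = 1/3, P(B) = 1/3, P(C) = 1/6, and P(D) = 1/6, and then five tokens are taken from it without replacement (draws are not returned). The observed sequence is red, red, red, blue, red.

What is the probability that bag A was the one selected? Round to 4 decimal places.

For each hypothesis, P(data | H) works out to: P(data | bag A) = (8/10)(7/9)(6/8)(2/7)(5/6) = 1/9; P(data | bag B) = (7/9)(6/8)(5/7)(2/6)(4/5) = 1/9; P(data | bag C) = (3/9)(2/8)(1/7)(6/6)(0/5) = 0; P(data | bag D) = (1/6)(0/5) = 0.
The prior-weighted likelihoods are 1/3 · 1/9 = 1/27, 1/3 · 1/9 = 1/27, 1/6 · 0 = 0, 1/6 · 0 = 0; these sum to 2/27.
Hence P(bag A | data) = (1/27) / (2/27) = 1/2.

0.5000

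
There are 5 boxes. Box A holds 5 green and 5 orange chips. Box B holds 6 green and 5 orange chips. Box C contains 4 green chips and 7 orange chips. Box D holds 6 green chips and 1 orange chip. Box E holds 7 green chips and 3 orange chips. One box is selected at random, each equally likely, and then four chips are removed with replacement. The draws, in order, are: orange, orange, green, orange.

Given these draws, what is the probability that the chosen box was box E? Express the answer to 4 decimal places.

0.0826

The likelihood of the observed sequence under each hypothesis: P(data | box A) = (5/10)(5/10)(5/10)(5/10) = 0.0625; P(data | box B) = (5/11)(5/11)(6/11)(5/11) = 0.051226; P(data | box C) = (7/11)(7/11)(4/11)(7/11) = 0.093709; P(data | box D) = (1/7)(1/7)(6/7)(1/7) = 0.002499; P(data | box E) = (3/10)(3/10)(7/10)(3/10) = 0.0189.
The prior-weighted likelihoods are 1/5 · 0.0625 = 0.0125, 1/5 · 0.051226 = 0.010245, 1/5 · 0.093709 = 0.018742, 1/5 · 0.002499 = 0.00049979, 1/5 · 0.0189 = 0.00378; with total 0.045767.
So P(box E | data) = (0.00378) / (0.045767) = 0.082592.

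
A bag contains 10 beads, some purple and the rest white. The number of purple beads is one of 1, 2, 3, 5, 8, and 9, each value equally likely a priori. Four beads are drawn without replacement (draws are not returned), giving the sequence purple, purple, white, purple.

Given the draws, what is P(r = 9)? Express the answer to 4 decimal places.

0.3320

For each hypothesis, P(data | H) works out to: P(data | r = 1) = (1/10)(0/9) = 0; P(data | r = 2) = (2/10)(1/9)(8/8)(0/7) = 0; P(data | r = 3) = (3/10)(2/9)(7/8)(1/7) = 0.0083333; P(data | r = 5) = (5/10)(4/9)(5/8)(3/7) = 0.059524; P(data | r = 8) = (8/10)(7/9)(2/8)(6/7) = 0.13333; P(data | r = 9) = (9/10)(8/9)(1/8)(7/7) = 0.1.
Multiplying each by its prior: 1/6 · 0 = 0, 1/6 · 0 = 0, 1/6 · 0.0083333 = 0.0013889, 1/6 · 0.059524 = 0.0099206, 1/6 · 0.13333 = 0.022222, 1/6 · 0.1 = 0.016667; summing to 0.050198.
By Bayes' rule, P(r = 9 | data) = (0.016667) / (0.050198) = 0.33202.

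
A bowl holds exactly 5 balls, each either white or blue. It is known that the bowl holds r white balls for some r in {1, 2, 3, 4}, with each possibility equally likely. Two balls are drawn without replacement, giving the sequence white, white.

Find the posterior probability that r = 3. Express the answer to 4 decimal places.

0.3000

Under each hypothesis, the probability of the observed sequence is: P(data | r = 1) = (1/5)(0/4) = 0; P(data | r = 2) = (2/5)(1/4) = 1/10; P(data | r = 3) = (3/5)(2/4) = 3/10; P(data | r = 4) = (4/5)(3/4) = 3/5.
Weighting by the prior gives 1/4 · 0 = 0, 1/4 · 1/10 = 1/40, 1/4 · 3/10 = 3/40, 1/4 · 3/5 = 3/20; with total 1/4.
By Bayes' rule, P(r = 3 | data) = (3/40) / (1/4) = 3/10.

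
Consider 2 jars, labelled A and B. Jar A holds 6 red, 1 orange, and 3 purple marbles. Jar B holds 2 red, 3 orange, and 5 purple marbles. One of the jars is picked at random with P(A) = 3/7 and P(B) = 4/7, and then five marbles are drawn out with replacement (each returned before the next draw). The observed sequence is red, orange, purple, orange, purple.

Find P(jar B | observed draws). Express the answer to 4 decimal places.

For each hypothesis, P(data | H) works out to: P(data | jar A) = (6/10)(1/10)(3/10)(1/10)(3/10) = 0.00054; P(data | jar B) = (2/10)(3/10)(5/10)(3/10)(5/10) = 0.0045.
Multiplying each by its prior: 3/7 · 0.00054 = 0.00023143, 4/7 · 0.0045 = 0.0025714; with total 0.0028029.
Hence P(jar B | data) = (0.0025714) / (0.0028029) = 0.91743.

0.9174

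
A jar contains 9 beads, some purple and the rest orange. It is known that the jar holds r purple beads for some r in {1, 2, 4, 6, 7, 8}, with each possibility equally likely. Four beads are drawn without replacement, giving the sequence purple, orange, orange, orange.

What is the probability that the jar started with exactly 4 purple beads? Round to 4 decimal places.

0.2326

Under each hypothesis, the probability of the observed sequence is: P(data | r = 1) = (1/9)(8/8)(7/7)(6/6) = 1/9; P(data | r = 2) = (2/9)(7/8)(6/7)(5/6) = 5/36; P(data | r = 4) = (4/9)(5/8)(4/7)(3/6) = 5/63; P(data | r = 6) = (6/9)(3/8)(2/7)(1/6) = 1/84; P(data | r = 7) = (7/9)(2/8)(1/7)(0/6) = 0; P(data | r = 8) = (8/9)(1/8)(0/7) = 0.
The prior-weighted likelihoods are 1/6 · 1/9 = 1/54, 1/6 · 5/36 = 5/216, 1/6 · 5/63 = 5/378, 1/6 · 1/84 = 1/504, 1/6 · 0 = 0, 1/6 · 0 = 0; with total 43/756.
Therefore the posterior P(r = 4 | data) = (5/378) / (43/756) = 10/43.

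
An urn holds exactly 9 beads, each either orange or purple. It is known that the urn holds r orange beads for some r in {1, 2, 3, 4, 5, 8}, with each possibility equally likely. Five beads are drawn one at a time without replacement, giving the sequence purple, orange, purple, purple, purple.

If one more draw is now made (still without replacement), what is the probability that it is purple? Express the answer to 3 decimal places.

0.714

For each hypothesis, P(data | H) works out to: P(data | r = 1) = (8/9)(1/8)(7/7)(6/6)(5/5) = 1/9; P(data | r = 2) = (7/9)(2/8)(6/7)(5/6)(4/5) = 1/9; P(data | r = 3) = (6/9)(3/8)(5/7)(4/6)(3/5) = 1/14; P(data | r = 4) = (5/9)(4/8)(4/7)(3/6)(2/5) = 2/63; P(data | r = 5) = (4/9)(5/8)(3/7)(2/6)(1/5) = 1/126; P(data | r = 8) = (1/9)(8/8)(0/7) = 0.
Weighting by the prior gives 1/6 · 1/9 = 1/54, 1/6 · 1/9 = 1/54, 1/6 · 1/14 = 1/84, 1/6 · 2/63 = 1/189, 1/6 · 1/126 = 1/756, 1/6 · 0 = 0; summing to 1/18.
Normalising, the posterior is P(r = 1 | data) = 1/3, P(r = 2 | data) = 1/3, P(r = 3 | data) = 3/14, P(r = 4 | data) = 2/21, P(r = 5 | data) = 1/42, P(r = 8 | data) = 0.
The predictive probability is P(purple next | data) = (1)(1/3) + (3/4)(1/3) + (1/2)(3/14) + (1/4)(2/21) + (0)(1/42) = 5/7.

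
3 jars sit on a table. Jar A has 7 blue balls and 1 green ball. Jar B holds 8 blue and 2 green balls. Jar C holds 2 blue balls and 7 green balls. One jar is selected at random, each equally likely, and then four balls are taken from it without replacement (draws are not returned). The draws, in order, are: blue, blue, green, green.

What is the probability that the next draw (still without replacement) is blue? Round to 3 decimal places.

Compute the likelihood of the observed sequence for each case: P(data | jar A) = (7/8)(6/7)(1/6)(0/5) = 0; P(data | jar B) = (8/10)(7/9)(2/8)(1/7) = 1/45; P(data | jar C) = (2/9)(1/8)(7/7)(6/6) = 1/36.
Weighting by the prior gives 1/3 · 0 = 0, 1/3 · 1/45 = 1/135, 1/3 · 1/36 = 1/108; summing to 1/60.
The posterior is then P(jar A | data) = 0, P(jar B | data) = 4/9, P(jar C | data) = 5/9.
Averaging over the posterior, P(blue next | data) = (1)(4/9) + (0)(5/9) = 4/9.

0.444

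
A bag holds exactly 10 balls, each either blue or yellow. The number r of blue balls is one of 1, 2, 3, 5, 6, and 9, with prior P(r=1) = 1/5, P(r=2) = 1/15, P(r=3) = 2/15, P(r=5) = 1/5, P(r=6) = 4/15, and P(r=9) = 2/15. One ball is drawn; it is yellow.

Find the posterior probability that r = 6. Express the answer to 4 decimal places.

0.1951

The likelihood of this draw under each hypothesis: P(data | r = 1) = (9/10) = 9/10; P(data | r = 2) = (8/10) = 4/5; P(data | r = 3) = (7/10) = 7/10; P(data | r = 5) = (5/10) = 1/2; P(data | r = 6) = (4/10) = 2/5; P(data | r = 9) = (1/10) = 1/10.
Multiplying each by its prior: 1/5 · 9/10 = 9/50, 1/15 · 4/5 = 4/75, 2/15 · 7/10 = 7/75, 1/5 · 1/2 = 1/10, 4/15 · 2/5 = 8/75, 2/15 · 1/10 = 1/75; with total 41/75.
By Bayes' rule, P(r = 6 | data) = (8/75) / (41/75) = 8/41.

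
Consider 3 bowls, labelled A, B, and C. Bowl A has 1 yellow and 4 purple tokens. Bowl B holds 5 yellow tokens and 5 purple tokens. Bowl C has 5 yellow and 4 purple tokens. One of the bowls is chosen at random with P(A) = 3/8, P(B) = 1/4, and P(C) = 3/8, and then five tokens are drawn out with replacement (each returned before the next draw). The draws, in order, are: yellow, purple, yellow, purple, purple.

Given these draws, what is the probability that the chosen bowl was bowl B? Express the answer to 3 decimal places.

0.305

For each hypothesis, P(data | H) works out to: P(data | bowl A) = (1/5)(4/5)(1/5)(4/5)(4/5) = 0.02048; P(data | bowl B) = (5/10)(5/10)(5/10)(5/10)(5/10) = 0.03125; P(data | bowl C) = (5/9)(4/9)(5/9)(4/9)(4/9) = 0.027096.
The prior-weighted likelihoods are 3/8 · 0.02048 = 0.00768, 1/4 · 0.03125 = 0.0078125, 3/8 · 0.027096 = 0.010161; these sum to 0.025654.
So P(bowl B | data) = (0.0078125) / (0.025654) = 0.30454.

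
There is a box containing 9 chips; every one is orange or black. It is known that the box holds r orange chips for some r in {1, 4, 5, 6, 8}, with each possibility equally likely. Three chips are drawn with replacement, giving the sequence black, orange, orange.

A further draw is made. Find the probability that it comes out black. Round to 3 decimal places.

The likelihood of the observed sequence under each hypothesis: P(data | r = 1) = (8/9)(1/9)(1/9) = 0.010974; P(data | r = 4) = (5/9)(4/9)(4/9) = 0.10974; P(data | r = 5) = (4/9)(5/9)(5/9) = 0.13717; P(data | r = 6) = (3/9)(6/9)(6/9) = 0.14815; P(data | r = 8) = (1/9)(8/9)(8/9) = 0.087791.
Multiplying each by its prior: 1/5 · 0.010974 = 0.0021948, 1/5 · 0.10974 = 0.021948, 1/5 · 0.13717 = 0.027435, 1/5 · 0.14815 = 0.02963, 1/5 · 0.087791 = 0.017558; with total 0.098765.
The posterior is then P(r = 1 | data) = 0.022222, P(r = 4 | data) = 0.22222, P(r = 5 | data) = 0.27778, P(r = 6 | data) = 0.3, P(r = 8 | data) = 0.17778.
The predictive probability is P(black next | data) = (8/9)(0.022222) + (5/9)(0.22222) + (4/9)(0.27778) + (1/3)(0.3) + (1/9)(0.17778) = 0.38642.

0.386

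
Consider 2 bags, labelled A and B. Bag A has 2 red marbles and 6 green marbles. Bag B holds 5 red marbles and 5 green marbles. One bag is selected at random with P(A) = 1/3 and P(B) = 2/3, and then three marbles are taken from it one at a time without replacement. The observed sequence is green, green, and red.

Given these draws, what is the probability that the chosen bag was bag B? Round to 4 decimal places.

For each hypothesis, P(data | H) works out to: P(data | bag A) = (6/8)(5/7)(2/6) = 5/28; P(data | bag B) = (5/10)(4/9)(5/8) = 5/36.
Weighting by the prior gives 1/3 · 5/28 = 5/84, 2/3 · 5/36 = 5/54; these sum to 115/756.
By Bayes' rule, P(bag B | data) = (5/54) / (115/756) = 14/23.

0.6087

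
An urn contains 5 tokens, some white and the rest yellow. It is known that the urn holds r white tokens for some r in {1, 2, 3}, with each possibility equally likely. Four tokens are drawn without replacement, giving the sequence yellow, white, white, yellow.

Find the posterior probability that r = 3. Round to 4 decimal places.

0.5000

Compute the likelihood of the observed sequence for each case: P(data | r = 1) = (4/5)(1/4)(0/3) = 0; P(data | r = 2) = (3/5)(2/4)(1/3)(2/2) = 1/10; P(data | r = 3) = (2/5)(3/4)(2/3)(1/2) = 1/10.
Multiplying each by its prior: 1/3 · 0 = 0, 1/3 · 1/10 = 1/30, 1/3 · 1/10 = 1/30; these sum to 1/15.
Therefore the posterior P(r = 3 | data) = (1/30) / (1/15) = 1/2.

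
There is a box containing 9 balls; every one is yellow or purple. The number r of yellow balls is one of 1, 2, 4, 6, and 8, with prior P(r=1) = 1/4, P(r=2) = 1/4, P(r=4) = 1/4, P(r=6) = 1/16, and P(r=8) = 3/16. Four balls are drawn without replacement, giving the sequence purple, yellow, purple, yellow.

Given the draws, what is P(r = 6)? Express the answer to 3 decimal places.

0.122

Under each hypothesis, the probability of the observed sequence is: P(data | r = 1) = (8/9)(1/8)(7/7)(0/6) = 0; P(data | r = 2) = (7/9)(2/8)(6/7)(1/6) = 0.027778; P(data | r = 4) = (5/9)(4/8)(4/7)(3/6) = 0.079365; P(data | r = 6) = (3/9)(6/8)(2/7)(5/6) = 0.059524; P(data | r = 8) = (1/9)(8/8)(0/7) = 0.
The prior-weighted likelihoods are 1/4 · 0 = 0, 1/4 · 0.027778 = 0.0069444, 1/4 · 0.079365 = 0.019841, 1/16 · 0.059524 = 0.0037202, 3/16 · 0 = 0; summing to 0.030506.
By Bayes' rule, P(r = 6 | data) = (0.0037202) / (0.030506) = 0.12195.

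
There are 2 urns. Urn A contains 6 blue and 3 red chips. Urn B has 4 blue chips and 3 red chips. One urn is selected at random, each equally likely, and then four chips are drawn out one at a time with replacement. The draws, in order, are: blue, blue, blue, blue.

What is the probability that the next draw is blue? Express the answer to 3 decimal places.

For each hypothesis, P(data | H) works out to: P(data | urn A) = (6/9)(6/9)(6/9)(6/9) = 0.19753; P(data | urn B) = (4/7)(4/7)(4/7)(4/7) = 0.10662.
Weighting by the prior gives 1/2 · 0.19753 = 0.098765, 1/2 · 0.10662 = 0.053311; with total 0.15208.
Normalising, the posterior is P(urn A | data) = 0.64945, P(urn B | data) = 0.35055.
The predictive probability is P(blue next | data) = (2/3)(0.64945) + (4/7)(0.35055) = 0.63328.

0.633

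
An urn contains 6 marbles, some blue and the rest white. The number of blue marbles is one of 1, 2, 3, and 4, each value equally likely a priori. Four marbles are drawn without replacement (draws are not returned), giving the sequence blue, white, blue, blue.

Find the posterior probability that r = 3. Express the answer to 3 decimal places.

Under each hypothesis, the probability of the observed sequence is: P(data | r = 1) = (1/6)(5/5)(0/4) = 0; P(data | r = 2) = (2/6)(4/5)(1/4)(0/3) = 0; P(data | r = 3) = (3/6)(3/5)(2/4)(1/3) = 1/20; P(data | r = 4) = (4/6)(2/5)(3/4)(2/3) = 2/15.
Weighting by the prior gives 1/4 · 0 = 0, 1/4 · 0 = 0, 1/4 · 1/20 = 1/80, 1/4 · 2/15 = 1/30; summing to 11/240.
By Bayes' rule, P(r = 3 | data) = (1/80) / (11/240) = 3/11.

0.273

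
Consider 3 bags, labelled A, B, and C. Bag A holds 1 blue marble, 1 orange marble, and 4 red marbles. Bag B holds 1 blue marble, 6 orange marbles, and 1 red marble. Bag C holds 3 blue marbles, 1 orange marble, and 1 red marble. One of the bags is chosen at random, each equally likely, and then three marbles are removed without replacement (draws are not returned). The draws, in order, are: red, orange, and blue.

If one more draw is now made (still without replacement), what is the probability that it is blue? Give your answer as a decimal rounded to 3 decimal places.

The likelihood of the observed sequence under each hypothesis: P(data | bag A) = (4/6)(1/5)(1/4) = 1/30; P(data | bag B) = (1/8)(6/7)(1/6) = 1/56; P(data | bag C) = (1/5)(1/4)(3/3) = 1/20.
Multiplying each by its prior: 1/3 · 1/30 = 1/90, 1/3 · 1/56 = 1/168, 1/3 · 1/20 = 1/60; these sum to 17/504.
Normalising, the posterior is P(bag A | data) = 28/85, P(bag B | data) = 3/17, P(bag C | data) = 42/85.
So P(blue next | data) = Σ P(blue next | H) P(H | data) = (0)(28/85) + (0)(3/17) + (1)(42/85) = 42/85.

0.494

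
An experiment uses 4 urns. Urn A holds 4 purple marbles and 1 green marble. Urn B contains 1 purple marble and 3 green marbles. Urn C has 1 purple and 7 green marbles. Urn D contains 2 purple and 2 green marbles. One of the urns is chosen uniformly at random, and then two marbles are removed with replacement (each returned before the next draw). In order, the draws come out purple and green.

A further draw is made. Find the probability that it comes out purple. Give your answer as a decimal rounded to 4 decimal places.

0.4436

For each hypothesis, P(data | H) works out to: P(data | urn A) = (4/5)(1/5) = 0.16; P(data | urn B) = (1/4)(3/4) = 0.1875; P(data | urn C) = (1/8)(7/8) = 0.10938; P(data | urn D) = (2/4)(2/4) = 0.25.
Weighting by the prior gives 1/4 · 0.16 = 0.04, 1/4 · 0.1875 = 0.046875, 1/4 · 0.10938 = 0.027344, 1/4 · 0.25 = 0.0625; with total 0.17672.
The posterior is then P(urn A | data) = 0.22635, P(urn B | data) = 0.26525, P(urn C | data) = 0.15473, P(urn D | data) = 0.35367.
The predictive probability is P(purple next | data) = (4/5)(0.22635) + (1/4)(0.26525) + (1/8)(0.15473) + (1/2)(0.35367) = 0.44357.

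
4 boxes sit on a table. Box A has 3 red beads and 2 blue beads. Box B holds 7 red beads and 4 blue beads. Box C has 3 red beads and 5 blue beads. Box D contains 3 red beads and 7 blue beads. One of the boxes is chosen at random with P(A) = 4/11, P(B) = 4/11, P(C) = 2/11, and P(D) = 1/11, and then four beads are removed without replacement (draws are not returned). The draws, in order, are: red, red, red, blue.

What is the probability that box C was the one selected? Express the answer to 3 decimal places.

0.041

Under each hypothesis, the probability of the observed sequence is: P(data | box A) = (3/5)(2/4)(1/3)(2/2) = 0.1; P(data | box B) = (7/11)(6/10)(5/9)(4/8) = 0.10606; P(data | box C) = (3/8)(2/7)(1/6)(5/5) = 0.017857; P(data | box D) = (3/10)(2/9)(1/8)(7/7) = 0.0083333.
Multiplying each by its prior: 4/11 · 0.1 = 0.036364, 4/11 · 0.10606 = 0.038567, 2/11 · 0.017857 = 0.0032468, 1/11 · 0.0083333 = 0.00075758; with total 0.078935.
By Bayes' rule, P(box C | data) = (0.0032468) / (0.078935) = 0.041132.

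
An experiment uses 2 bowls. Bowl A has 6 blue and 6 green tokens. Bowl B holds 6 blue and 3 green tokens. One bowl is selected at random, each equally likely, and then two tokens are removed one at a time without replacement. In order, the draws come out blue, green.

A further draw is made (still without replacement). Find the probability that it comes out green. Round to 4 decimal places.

Under each hypothesis, the probability of the observed sequence is: P(data | bowl A) = (6/12)(6/11) = 3/11; P(data | bowl B) = (6/9)(3/8) = 1/4.
Multiplying each by its prior: 1/2 · 3/11 = 3/22, 1/2 · 1/4 = 1/8; summing to 23/88.
Dividing through by the total gives posterior P(bowl A | data) = 12/23, P(bowl B | data) = 11/23.
The predictive probability is P(green next | data) = (1/2)(12/23) + (2/7)(11/23) = 64/161.

0.3975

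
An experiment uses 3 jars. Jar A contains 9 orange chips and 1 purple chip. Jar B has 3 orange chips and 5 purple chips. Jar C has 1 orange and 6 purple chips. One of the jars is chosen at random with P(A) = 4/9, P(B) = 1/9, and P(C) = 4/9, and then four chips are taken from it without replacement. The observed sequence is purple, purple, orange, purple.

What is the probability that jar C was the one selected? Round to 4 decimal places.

Compute the likelihood of the observed sequence for each case: P(data | jar A) = (1/10)(0/9) = 0; P(data | jar B) = (5/8)(4/7)(3/6)(3/5) = 3/28; P(data | jar C) = (6/7)(5/6)(1/5)(4/4) = 1/7.
Weighting by the prior gives 4/9 · 0 = 0, 1/9 · 3/28 = 1/84, 4/9 · 1/7 = 4/63; summing to 19/252.
By Bayes' rule, P(jar C | data) = (4/63) / (19/252) = 16/19.

0.8421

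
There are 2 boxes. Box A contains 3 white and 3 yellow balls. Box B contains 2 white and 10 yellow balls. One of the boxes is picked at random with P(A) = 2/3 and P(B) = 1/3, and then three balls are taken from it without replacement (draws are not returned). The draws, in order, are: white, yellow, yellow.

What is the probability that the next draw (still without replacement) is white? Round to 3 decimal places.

0.493

The likelihood of the observed sequence under each hypothesis: P(data | box A) = (3/6)(3/5)(2/4) = 3/20; P(data | box B) = (2/12)(10/11)(9/10) = 3/22.
Multiplying each by its prior: 2/3 · 3/20 = 1/10, 1/3 · 3/22 = 1/22; with total 8/55.
Dividing through by the total gives posterior P(box A | data) = 11/16, P(box B | data) = 5/16.
So P(white next | data) = Σ P(white next | H) P(H | data) = (2/3)(11/16) + (1/9)(5/16) = 71/144.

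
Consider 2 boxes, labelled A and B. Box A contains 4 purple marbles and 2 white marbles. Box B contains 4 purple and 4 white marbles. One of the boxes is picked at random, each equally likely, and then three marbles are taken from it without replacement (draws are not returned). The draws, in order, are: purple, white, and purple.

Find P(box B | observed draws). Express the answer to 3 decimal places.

Compute the likelihood of the observed sequence for each case: P(data | box A) = (4/6)(2/5)(3/4) = 1/5; P(data | box B) = (4/8)(4/7)(3/6) = 1/7.
The prior-weighted likelihoods are 1/2 · 1/5 = 1/10, 1/2 · 1/7 = 1/14; summing to 6/35.
Hence P(box B | data) = (1/14) / (6/35) = 5/12.

0.417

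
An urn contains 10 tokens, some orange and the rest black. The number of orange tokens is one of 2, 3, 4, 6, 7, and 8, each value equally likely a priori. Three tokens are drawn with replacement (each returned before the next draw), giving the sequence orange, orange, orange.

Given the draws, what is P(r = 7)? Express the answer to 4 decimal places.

Compute the likelihood of the observed sequence for each case: P(data | r = 2) = (2/10)(2/10)(2/10) = 0.008; P(data | r = 3) = (3/10)(3/10)(3/10) = 0.027; P(data | r = 4) = (4/10)(4/10)(4/10) = 0.064; P(data | r = 6) = (6/10)(6/10)(6/10) = 0.216; P(data | r = 7) = (7/10)(7/10)(7/10) = 0.343; P(data | r = 8) = (8/10)(8/10)(8/10) = 0.512.
Weighting by the prior gives 1/6 · 0.008 = 0.0013333, 1/6 · 0.027 = 0.0045, 1/6 · 0.064 = 0.010667, 1/6 · 0.216 = 0.036, 1/6 · 0.343 = 0.057167, 1/6 · 0.512 = 0.085333; these sum to 0.195.
Hence P(r = 7 | data) = (0.057167) / (0.195) = 0.29316.

0.2932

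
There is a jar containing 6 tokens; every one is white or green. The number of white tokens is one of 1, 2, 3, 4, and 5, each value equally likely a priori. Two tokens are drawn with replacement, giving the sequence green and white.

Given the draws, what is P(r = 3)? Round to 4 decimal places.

0.2571

For each hypothesis, P(data | H) works out to: P(data | r = 1) = (5/6)(1/6) = 5/36; P(data | r = 2) = (4/6)(2/6) = 2/9; P(data | r = 3) = (3/6)(3/6) = 1/4; P(data | r = 4) = (2/6)(4/6) = 2/9; P(data | r = 5) = (1/6)(5/6) = 5/36.
The prior-weighted likelihoods are 1/5 · 5/36 = 1/36, 1/5 · 2/9 = 2/45, 1/5 · 1/4 = 1/20, 1/5 · 2/9 = 2/45, 1/5 · 5/36 = 1/36; with total 7/36.
Therefore the posterior P(r = 3 | data) = (1/20) / (7/36) = 9/35.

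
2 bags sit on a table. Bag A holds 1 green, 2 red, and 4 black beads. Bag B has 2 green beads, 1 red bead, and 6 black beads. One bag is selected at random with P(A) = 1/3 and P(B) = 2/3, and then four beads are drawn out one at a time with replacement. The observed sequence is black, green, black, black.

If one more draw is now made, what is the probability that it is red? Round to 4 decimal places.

0.1405

The likelihood of the observed sequence under each hypothesis: P(data | bag A) = (4/7)(1/7)(4/7)(4/7) = 0.026656; P(data | bag B) = (6/9)(2/9)(6/9)(6/9) = 0.065844.
The prior-weighted likelihoods are 1/3 · 0.026656 = 0.0088852, 2/3 · 0.065844 = 0.043896; these sum to 0.052781.
Normalising, the posterior is P(bag A | data) = 0.16834, P(bag B | data) = 0.83166.
Averaging over the posterior, P(red next | data) = (2/7)(0.16834) + (1/9)(0.83166) = 0.1405.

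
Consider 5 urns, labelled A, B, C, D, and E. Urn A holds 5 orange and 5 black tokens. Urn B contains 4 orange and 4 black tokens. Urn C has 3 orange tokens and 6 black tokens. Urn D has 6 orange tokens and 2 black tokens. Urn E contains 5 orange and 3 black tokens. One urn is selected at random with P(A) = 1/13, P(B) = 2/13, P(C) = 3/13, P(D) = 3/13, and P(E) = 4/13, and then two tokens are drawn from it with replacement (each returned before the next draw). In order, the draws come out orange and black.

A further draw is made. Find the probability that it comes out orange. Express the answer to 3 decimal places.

0.550

Compute the likelihood of the observed sequence for each case: P(data | urn A) = (5/10)(5/10) = 1/4; P(data | urn B) = (4/8)(4/8) = 1/4; P(data | urn C) = (3/9)(6/9) = 2/9; P(data | urn D) = (6/8)(2/8) = 3/16; P(data | urn E) = (5/8)(3/8) = 15/64.
The prior-weighted likelihoods are 1/13 · 1/4 = 1/52, 2/13 · 1/4 = 1/26, 3/13 · 2/9 = 2/39, 3/13 · 3/16 = 9/208, 4/13 · 15/64 = 15/208; these sum to 35/156.
Dividing through by the total gives posterior P(urn A | data) = 0.085714, P(urn B | data) = 0.17143, P(urn C | data) = 0.22857, P(urn D | data) = 0.19286, P(urn E | data) = 0.32143.
The predictive probability is P(orange next | data) = (1/2)(0.085714) + (1/2)(0.17143) + (1/3)(0.22857) + (3/4)(0.19286) + (5/8)(0.32143) = 0.5503.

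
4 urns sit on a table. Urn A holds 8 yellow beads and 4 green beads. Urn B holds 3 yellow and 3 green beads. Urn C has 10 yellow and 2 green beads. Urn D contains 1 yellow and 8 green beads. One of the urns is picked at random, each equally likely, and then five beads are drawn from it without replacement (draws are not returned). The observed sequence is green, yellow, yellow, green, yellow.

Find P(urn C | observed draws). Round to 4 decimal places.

0.1408

The likelihood of the observed sequence under each hypothesis: P(data | urn A) = (4/12)(8/11)(7/10)(3/9)(6/8) = 0.042424; P(data | urn B) = (3/6)(3/5)(2/4)(2/3)(1/2) = 0.05; P(data | urn C) = (2/12)(10/11)(9/10)(1/9)(8/8) = 0.015152; P(data | urn D) = (8/9)(1/8)(0/7) = 0.
Multiplying each by its prior: 1/4 · 0.042424 = 0.010606, 1/4 · 0.05 = 0.0125, 1/4 · 0.015152 = 0.0037879, 1/4 · 0 = 0; with total 0.026894.
So P(urn C | data) = (0.0037879) / (0.026894) = 0.14085.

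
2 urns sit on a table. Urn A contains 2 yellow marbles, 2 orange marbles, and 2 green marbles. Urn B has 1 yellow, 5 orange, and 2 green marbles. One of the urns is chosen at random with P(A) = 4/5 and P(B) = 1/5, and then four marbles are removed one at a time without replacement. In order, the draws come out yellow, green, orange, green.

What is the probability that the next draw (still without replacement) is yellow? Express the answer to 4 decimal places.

0.4686

Compute the likelihood of the observed sequence for each case: P(data | urn A) = (2/6)(2/5)(2/4)(1/3) = 0.022222; P(data | urn B) = (1/8)(2/7)(5/6)(1/5) = 0.0059524.
Weighting by the prior gives 4/5 · 0.022222 = 0.017778, 1/5 · 0.0059524 = 0.0011905; with total 0.018968.
Normalising, the posterior is P(urn A | data) = 0.93724, P(urn B | data) = 0.062762.
Averaging over the posterior, P(yellow next | data) = (1/2)(0.93724) + (0)(0.062762) = 0.46862.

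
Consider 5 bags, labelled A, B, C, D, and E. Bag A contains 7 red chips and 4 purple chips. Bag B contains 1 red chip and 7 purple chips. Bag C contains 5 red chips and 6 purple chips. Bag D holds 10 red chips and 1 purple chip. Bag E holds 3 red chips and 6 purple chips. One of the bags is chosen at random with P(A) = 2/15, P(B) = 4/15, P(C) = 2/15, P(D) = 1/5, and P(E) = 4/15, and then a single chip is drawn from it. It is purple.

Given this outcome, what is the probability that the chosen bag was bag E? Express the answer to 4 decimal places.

0.3229

Compute the likelihood of this draw for each case: P(data | bag A) = (4/11) = 4/11; P(data | bag B) = (7/8) = 7/8; P(data | bag C) = (6/11) = 6/11; P(data | bag D) = (1/11) = 1/11; P(data | bag E) = (6/9) = 2/3.
Weighting by the prior gives 2/15 · 4/11 = 8/165, 4/15 · 7/8 = 7/30, 2/15 · 6/11 = 4/55, 1/5 · 1/11 = 1/55, 4/15 · 2/3 = 8/45; summing to 109/198.
By Bayes' rule, P(bag E | data) = (8/45) / (109/198) = 176/545.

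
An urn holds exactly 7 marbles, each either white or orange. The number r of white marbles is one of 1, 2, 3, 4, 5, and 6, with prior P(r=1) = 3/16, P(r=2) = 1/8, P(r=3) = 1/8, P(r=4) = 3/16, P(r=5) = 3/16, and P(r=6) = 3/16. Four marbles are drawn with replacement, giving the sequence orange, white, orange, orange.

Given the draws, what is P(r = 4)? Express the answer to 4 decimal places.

Compute the likelihood of the observed sequence for each case: P(data | r = 1) = (6/7)(1/7)(6/7)(6/7) = 0.089963; P(data | r = 2) = (5/7)(2/7)(5/7)(5/7) = 0.10412; P(data | r = 3) = (4/7)(3/7)(4/7)(4/7) = 0.079967; P(data | r = 4) = (3/7)(4/7)(3/7)(3/7) = 0.044981; P(data | r = 5) = (2/7)(5/7)(2/7)(2/7) = 0.01666; P(data | r = 6) = (1/7)(6/7)(1/7)(1/7) = 0.002499.
The prior-weighted likelihoods are 3/16 · 0.089963 = 0.016868, 1/8 · 0.10412 = 0.013015, 1/8 · 0.079967 = 0.0099958, 3/16 · 0.044981 = 0.008434, 3/16 · 0.01666 = 0.0031237, 3/16 · 0.002499 = 0.00046855; with total 0.051905.
Hence P(r = 4 | data) = (0.008434) / (0.051905) = 0.16249.

0.1625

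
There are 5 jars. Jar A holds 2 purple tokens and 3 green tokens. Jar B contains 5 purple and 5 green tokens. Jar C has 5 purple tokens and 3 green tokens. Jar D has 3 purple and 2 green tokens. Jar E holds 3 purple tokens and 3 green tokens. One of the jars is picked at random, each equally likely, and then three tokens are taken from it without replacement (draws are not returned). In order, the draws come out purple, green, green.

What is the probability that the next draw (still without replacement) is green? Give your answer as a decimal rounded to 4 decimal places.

Compute the likelihood of the observed sequence for each case: P(data | jar A) = (2/5)(3/4)(2/3) = 0.2; P(data | jar B) = (5/10)(5/9)(4/8) = 0.13889; P(data | jar C) = (5/8)(3/7)(2/6) = 0.089286; P(data | jar D) = (3/5)(2/4)(1/3) = 0.1; P(data | jar E) = (3/6)(3/5)(2/4) = 0.15.
Weighting by the prior gives 1/5 · 0.2 = 0.04, 1/5 · 0.13889 = 0.027778, 1/5 · 0.089286 = 0.017857, 1/5 · 0.1 = 0.02, 1/5 · 0.15 = 0.03; with total 0.13563.
Dividing through by the total gives posterior P(jar A | data) = 0.29491, P(jar B | data) = 0.2048, P(jar C | data) = 0.13166, P(jar D | data) = 0.14745, P(jar E | data) = 0.22118.
Averaging over the posterior, P(green next | data) = (1/2)(0.29491) + (3/7)(0.2048) + (1/5)(0.13166) + (0)(0.14745) + (1/3)(0.22118) = 0.33528.

0.3353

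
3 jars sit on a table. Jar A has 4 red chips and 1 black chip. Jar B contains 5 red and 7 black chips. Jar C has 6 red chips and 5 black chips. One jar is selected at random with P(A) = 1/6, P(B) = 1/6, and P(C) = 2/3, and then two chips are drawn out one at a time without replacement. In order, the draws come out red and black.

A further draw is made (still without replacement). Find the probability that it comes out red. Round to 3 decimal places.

0.586

Compute the likelihood of the observed sequence for each case: P(data | jar A) = (4/5)(1/4) = 0.2; P(data | jar B) = (5/12)(7/11) = 0.26515; P(data | jar C) = (6/11)(5/10) = 0.27273.
Multiplying each by its prior: 1/6 · 0.2 = 0.033333, 1/6 · 0.26515 = 0.044192, 2/3 · 0.27273 = 0.18182; these sum to 0.25934.
The posterior is then P(jar A | data) = 0.12853, P(jar B | data) = 0.1704, P(jar C | data) = 0.70107.
The predictive probability is P(red next | data) = (1)(0.12853) + (2/5)(0.1704) + (5/9)(0.70107) = 0.58617.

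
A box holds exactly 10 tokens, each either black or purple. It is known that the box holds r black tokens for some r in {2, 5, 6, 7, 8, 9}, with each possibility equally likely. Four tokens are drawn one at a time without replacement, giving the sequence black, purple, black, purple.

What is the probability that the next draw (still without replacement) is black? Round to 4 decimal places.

0.6165

Under each hypothesis, the probability of the observed sequence is: P(data | r = 2) = (2/10)(8/9)(1/8)(7/7) = 0.022222; P(data | r = 5) = (5/10)(5/9)(4/8)(4/7) = 0.079365; P(data | r = 6) = (6/10)(4/9)(5/8)(3/7) = 0.071429; P(data | r = 7) = (7/10)(3/9)(6/8)(2/7) = 0.05; P(data | r = 8) = (8/10)(2/9)(7/8)(1/7) = 0.022222; P(data | r = 9) = (9/10)(1/9)(8/8)(0/7) = 0.
The prior-weighted likelihoods are 1/6 · 0.022222 = 0.0037037, 1/6 · 0.079365 = 0.013228, 1/6 · 0.071429 = 0.011905, 1/6 · 0.05 = 0.0083333, 1/6 · 0.022222 = 0.0037037, 1/6 · 0 = 0; with total 0.040873.
Normalising, the posterior is P(r = 2 | data) = 0.090615, P(r = 5 | data) = 0.32362, P(r = 6 | data) = 0.29126, P(r = 7 | data) = 0.20388, P(r = 8 | data) = 0.090615, P(r = 9 | data) = 0.
So P(black next | data) = Σ P(black next | H) P(H | data) = (0)(0.090615) + (1/2)(0.32362) + (2/3)(0.29126) + (5/6)(0.20388) + (1)(0.090615) = 0.6165.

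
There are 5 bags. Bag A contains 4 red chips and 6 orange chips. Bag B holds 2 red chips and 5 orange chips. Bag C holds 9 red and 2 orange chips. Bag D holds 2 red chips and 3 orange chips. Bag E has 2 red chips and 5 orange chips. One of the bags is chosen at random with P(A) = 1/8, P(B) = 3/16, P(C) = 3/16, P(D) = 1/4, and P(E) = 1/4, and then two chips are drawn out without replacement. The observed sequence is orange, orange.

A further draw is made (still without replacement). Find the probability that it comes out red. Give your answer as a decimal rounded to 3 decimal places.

For each hypothesis, P(data | H) works out to: P(data | bag A) = (6/10)(5/9) = 1/3; P(data | bag B) = (5/7)(4/6) = 10/21; P(data | bag C) = (2/11)(1/10) = 1/55; P(data | bag D) = (3/5)(2/4) = 3/10; P(data | bag E) = (5/7)(4/6) = 10/21.
Weighting by the prior gives 1/8 · 1/3 = 1/24, 3/16 · 10/21 = 5/56, 3/16 · 1/55 = 3/880, 1/4 · 3/10 = 3/40, 1/4 · 10/21 = 5/42; summing to 289/880.
Dividing through by the total gives posterior P(bag A | data) = 0.12687, P(bag B | data) = 0.27187, P(bag C | data) = 0.010381, P(bag D | data) = 0.22837, P(bag E | data) = 0.3625.
The predictive probability is P(red next | data) = (1/2)(0.12687) + (2/5)(0.27187) + (1)(0.010381) + (2/3)(0.22837) + (2/5)(0.3625) = 0.47982.

0.480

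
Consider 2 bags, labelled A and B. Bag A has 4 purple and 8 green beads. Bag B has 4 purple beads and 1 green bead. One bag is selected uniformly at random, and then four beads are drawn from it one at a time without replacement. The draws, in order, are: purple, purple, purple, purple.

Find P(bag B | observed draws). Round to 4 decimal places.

The likelihood of the observed sequence under each hypothesis: P(data | bag A) = (4/12)(3/11)(2/10)(1/9) = 1/495; P(data | bag B) = (4/5)(3/4)(2/3)(1/2) = 1/5.
Weighting by the prior gives 1/2 · 1/495 = 1/990, 1/2 · 1/5 = 1/10; these sum to 10/99.
By Bayes' rule, P(bag B | data) = (1/10) / (10/99) = 99/100.

0.9900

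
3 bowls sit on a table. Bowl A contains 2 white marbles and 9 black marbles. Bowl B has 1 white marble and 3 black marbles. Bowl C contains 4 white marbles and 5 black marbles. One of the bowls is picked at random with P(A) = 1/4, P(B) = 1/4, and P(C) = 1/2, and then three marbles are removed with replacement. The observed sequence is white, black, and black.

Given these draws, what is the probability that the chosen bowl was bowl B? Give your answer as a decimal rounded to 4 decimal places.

0.2620

Under each hypothesis, the probability of the observed sequence is: P(data | bowl A) = (2/11)(9/11)(9/11) = 0.12171; P(data | bowl B) = (1/4)(3/4)(3/4) = 0.14062; P(data | bowl C) = (4/9)(5/9)(5/9) = 0.13717.
The prior-weighted likelihoods are 1/4 · 0.12171 = 0.030428, 1/4 · 0.14062 = 0.035156, 1/2 · 0.13717 = 0.068587; these sum to 0.13417.
Therefore the posterior P(bowl B | data) = (0.035156) / (0.13417) = 0.26202.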